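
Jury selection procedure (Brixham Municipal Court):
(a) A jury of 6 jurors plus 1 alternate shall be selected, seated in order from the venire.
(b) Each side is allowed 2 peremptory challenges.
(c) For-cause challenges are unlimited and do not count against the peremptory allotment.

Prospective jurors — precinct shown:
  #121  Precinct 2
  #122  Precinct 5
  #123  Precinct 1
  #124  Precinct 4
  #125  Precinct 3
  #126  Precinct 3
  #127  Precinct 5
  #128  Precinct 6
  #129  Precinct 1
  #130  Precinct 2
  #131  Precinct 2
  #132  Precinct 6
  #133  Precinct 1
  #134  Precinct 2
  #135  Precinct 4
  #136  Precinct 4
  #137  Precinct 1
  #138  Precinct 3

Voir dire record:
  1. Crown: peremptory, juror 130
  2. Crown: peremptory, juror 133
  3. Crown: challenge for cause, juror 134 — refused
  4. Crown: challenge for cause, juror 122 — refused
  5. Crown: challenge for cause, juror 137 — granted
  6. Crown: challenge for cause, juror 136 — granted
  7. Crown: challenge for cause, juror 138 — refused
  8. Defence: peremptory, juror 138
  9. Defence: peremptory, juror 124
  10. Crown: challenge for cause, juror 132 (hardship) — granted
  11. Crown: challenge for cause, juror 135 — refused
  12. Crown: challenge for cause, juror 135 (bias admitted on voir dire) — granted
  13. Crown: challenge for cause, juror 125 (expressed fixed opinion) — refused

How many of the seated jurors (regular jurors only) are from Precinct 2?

Removed: #124, #130, #132, #133, #135, #136, #137, #138.
Seated jurors 1–6: #121, #122, #123, #125, #126, #127 (alternates #128 not counted).
Of those, in Precinct 2: #121 → 1.

1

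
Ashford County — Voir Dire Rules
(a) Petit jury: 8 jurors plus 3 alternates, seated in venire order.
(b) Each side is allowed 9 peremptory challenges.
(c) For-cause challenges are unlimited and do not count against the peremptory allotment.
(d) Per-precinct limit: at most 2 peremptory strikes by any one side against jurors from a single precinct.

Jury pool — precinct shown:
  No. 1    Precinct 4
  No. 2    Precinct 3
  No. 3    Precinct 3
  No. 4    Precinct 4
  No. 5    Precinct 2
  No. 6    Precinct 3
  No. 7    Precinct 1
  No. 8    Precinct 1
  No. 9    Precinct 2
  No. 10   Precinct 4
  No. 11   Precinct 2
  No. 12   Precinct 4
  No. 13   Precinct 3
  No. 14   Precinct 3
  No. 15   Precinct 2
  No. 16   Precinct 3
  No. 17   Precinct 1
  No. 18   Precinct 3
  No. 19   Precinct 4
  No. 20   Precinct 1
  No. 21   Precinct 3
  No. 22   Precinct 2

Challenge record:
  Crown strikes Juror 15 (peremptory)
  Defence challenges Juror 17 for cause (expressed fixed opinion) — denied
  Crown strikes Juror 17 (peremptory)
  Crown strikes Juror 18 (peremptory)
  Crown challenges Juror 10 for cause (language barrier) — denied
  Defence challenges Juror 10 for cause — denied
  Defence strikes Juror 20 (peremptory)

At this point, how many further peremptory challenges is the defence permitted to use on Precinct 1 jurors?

1

Defence peremptories so far: #20 — 1 of 9 used, 8 left overall.
Against Precinct 1: #20 — 1 used; per-precinct cap 2 leaves 1.
Binding limit: min(8, 1) = 1.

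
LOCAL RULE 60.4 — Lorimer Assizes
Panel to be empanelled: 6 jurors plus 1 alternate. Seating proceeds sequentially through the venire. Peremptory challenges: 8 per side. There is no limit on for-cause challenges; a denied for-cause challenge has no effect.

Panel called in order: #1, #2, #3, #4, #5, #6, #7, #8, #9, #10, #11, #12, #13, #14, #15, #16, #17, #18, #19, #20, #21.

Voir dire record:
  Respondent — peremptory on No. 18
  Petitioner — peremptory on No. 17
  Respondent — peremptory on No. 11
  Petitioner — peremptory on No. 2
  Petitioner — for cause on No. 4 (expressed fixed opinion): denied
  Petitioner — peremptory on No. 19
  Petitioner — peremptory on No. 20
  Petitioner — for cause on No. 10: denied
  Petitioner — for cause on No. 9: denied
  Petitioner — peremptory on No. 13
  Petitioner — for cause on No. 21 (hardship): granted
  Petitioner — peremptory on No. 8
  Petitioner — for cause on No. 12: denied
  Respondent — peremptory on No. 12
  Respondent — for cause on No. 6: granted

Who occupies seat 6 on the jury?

Removed: #2, #6, #8, #11, #12, #13, #17, #18, #19, #20, #21. (#4, #9, #10 stay — for-cause denied.)
Seating in order: seats 1–6 → #1, #3, #4, #5, #7, #9; alternates → #10.
So seat 6 is #9.

9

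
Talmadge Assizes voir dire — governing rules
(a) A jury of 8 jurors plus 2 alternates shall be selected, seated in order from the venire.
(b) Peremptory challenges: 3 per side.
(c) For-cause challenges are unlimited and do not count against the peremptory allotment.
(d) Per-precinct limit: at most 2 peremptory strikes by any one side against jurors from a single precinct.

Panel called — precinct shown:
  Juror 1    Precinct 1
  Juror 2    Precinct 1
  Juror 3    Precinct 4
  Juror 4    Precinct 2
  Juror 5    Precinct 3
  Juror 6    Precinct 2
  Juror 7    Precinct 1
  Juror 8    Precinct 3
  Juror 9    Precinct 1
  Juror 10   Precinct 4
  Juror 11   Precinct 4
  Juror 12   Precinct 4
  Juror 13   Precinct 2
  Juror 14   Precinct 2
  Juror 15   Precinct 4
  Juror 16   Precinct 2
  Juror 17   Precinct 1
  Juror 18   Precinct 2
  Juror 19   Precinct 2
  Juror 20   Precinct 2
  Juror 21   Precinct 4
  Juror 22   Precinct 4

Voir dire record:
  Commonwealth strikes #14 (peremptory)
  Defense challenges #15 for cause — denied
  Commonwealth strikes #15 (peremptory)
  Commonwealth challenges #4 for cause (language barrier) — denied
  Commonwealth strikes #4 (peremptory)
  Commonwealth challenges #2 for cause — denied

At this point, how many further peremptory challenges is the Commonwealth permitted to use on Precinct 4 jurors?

0

Commonwealth peremptories so far: #14, #15, #4 — 3 of 3 used, 0 left overall.
Against Precinct 4: #15 — 1 used; per-precinct cap 2 leaves 1.
Binding limit: min(0, 1) = 0.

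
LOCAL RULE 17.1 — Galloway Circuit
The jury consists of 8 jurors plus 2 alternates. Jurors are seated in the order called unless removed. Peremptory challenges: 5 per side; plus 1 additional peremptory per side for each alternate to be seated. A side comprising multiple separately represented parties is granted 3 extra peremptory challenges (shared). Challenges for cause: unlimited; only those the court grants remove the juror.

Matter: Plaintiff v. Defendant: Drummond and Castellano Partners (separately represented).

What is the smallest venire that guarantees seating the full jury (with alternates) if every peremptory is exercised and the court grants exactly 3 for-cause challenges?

30

Seats to fill: 8 + 2 alternates = 10.
Peremptories — Plaintiff: 5 + 1×2 = 7; Defendant: 5 + 1×2 + 3 = 10; total 17.
For-cause removals: 3.
Minimum venire: 10 + 17 + 3 = 30.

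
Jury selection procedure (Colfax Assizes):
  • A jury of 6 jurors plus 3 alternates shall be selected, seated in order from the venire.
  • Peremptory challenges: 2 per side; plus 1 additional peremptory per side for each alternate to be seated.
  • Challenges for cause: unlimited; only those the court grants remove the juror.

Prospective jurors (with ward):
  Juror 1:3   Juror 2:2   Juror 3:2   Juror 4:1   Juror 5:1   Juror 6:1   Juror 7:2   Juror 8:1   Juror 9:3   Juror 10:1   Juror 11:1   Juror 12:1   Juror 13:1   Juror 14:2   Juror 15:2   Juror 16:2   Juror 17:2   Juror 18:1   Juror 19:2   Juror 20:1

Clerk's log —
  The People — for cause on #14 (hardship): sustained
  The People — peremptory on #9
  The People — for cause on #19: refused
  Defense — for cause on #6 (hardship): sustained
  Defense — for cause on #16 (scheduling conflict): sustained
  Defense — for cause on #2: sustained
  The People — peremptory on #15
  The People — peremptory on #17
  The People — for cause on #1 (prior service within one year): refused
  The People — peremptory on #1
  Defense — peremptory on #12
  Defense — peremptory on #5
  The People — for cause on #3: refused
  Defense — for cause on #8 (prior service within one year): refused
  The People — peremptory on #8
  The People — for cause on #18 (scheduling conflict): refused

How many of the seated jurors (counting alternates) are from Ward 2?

3

Removed: #1, #2, #5, #6, #8, #9, #12, #14, #15, #16, #17.
Seated (9 incl. alternates): #3, #4, #7, #10, #11, #13, #18, #19, #20.
Of those, in Ward 2: #3, #7, #19 → 3.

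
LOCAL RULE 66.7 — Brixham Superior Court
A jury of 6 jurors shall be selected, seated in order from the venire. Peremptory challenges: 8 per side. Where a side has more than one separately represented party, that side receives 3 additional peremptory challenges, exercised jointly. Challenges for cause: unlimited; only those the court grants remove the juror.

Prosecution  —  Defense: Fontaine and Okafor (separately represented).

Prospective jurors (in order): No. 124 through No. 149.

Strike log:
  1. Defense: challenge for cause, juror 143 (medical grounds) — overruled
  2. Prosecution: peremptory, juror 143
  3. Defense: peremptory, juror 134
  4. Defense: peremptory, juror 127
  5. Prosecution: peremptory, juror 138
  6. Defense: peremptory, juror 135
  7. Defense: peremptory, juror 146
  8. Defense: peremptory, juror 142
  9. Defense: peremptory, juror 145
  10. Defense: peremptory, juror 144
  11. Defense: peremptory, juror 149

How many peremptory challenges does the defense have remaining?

Defense allotment: 8 base + 3 multi-party = 11.
Defense peremptories used: #134, #127, #135, #146, #142, #145, #144, #149 — 8 (the for-cause on #143 doesn't count).
Remaining: 11 − 8 = 3.

3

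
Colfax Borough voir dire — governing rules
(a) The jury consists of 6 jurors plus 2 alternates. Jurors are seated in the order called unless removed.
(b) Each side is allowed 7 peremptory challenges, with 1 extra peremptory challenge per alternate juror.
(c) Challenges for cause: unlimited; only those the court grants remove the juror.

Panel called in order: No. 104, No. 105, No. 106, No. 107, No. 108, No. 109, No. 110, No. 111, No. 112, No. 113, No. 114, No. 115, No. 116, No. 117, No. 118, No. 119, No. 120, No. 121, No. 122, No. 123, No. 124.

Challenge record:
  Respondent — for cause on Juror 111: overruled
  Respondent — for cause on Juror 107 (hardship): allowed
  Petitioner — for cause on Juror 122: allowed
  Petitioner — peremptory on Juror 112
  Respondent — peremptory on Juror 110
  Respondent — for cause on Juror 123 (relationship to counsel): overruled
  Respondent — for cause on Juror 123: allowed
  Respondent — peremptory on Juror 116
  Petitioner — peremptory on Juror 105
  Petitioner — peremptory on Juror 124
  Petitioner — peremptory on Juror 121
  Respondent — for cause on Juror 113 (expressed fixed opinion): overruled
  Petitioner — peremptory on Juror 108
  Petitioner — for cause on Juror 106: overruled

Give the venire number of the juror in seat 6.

Removed: #105, #107, #108, #110, #112, #116, #121, #122, #123, #124. (#106, #111, #113 stay — for-cause denied.)
Seating in order: seats 1–6 → #104, #106, #109, #111, #113, #114; alternates → #115, #117.
So seat 6 is #114.

114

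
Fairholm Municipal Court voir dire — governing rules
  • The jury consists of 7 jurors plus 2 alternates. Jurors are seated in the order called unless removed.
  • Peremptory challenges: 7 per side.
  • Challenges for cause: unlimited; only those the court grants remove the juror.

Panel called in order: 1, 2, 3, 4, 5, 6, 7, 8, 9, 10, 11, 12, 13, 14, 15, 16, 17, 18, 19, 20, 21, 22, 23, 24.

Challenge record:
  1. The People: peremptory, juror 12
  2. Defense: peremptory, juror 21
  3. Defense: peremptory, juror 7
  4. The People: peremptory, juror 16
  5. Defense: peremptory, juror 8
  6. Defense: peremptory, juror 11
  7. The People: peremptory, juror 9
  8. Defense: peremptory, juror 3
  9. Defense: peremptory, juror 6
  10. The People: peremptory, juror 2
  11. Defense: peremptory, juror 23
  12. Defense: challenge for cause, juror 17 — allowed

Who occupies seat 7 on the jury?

Removed: #2, #3, #6, #7, #8, #9, #11, #12, #16, #17, #21, #23.
Seating in order: seats 1–7 → #1, #4, #5, #10, #13, #14, #15; alternates → #18, #19.
So seat 7 is #15.

15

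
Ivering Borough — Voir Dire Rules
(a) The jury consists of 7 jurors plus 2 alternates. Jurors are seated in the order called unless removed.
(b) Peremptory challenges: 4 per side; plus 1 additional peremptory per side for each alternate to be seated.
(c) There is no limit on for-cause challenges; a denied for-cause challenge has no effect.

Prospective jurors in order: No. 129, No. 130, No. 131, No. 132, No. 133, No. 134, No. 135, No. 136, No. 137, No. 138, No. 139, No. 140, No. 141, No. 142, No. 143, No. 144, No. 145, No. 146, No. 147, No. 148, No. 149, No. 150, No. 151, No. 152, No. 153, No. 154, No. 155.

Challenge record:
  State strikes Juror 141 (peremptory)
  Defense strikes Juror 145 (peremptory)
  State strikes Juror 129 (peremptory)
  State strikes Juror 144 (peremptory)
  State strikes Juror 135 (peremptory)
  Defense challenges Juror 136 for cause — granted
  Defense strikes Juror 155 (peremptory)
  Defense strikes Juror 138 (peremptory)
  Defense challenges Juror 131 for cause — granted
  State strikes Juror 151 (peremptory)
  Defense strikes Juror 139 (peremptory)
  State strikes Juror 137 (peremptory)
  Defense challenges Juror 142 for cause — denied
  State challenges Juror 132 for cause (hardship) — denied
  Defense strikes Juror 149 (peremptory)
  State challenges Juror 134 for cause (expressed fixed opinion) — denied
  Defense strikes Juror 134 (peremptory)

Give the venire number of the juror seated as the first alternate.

Removed: #129, #131, #134, #135, #136, #137, #138, #139, #141, #144, #145, #149, #151, #155. (#132, #142 stay — for-cause denied.)
Seating in order: seats 1–7 → #130, #132, #133, #140, #142, #143, #146; alternates → #147, #148.
So alternate 1 is #147.

147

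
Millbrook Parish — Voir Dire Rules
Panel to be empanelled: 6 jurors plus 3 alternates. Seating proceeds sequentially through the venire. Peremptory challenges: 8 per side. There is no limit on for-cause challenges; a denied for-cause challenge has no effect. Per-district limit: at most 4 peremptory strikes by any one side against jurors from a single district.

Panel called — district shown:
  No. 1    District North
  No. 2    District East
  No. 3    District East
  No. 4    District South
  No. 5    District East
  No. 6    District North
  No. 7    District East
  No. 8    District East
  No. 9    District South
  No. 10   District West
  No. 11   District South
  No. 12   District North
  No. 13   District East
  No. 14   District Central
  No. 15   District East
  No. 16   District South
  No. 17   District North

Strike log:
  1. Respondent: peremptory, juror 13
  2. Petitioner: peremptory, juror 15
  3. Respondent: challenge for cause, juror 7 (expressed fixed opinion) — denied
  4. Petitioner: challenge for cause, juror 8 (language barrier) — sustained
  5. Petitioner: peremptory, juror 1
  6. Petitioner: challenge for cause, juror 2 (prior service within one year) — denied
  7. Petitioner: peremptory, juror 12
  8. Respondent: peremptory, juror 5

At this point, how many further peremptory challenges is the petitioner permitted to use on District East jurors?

3

Petitioner peremptories so far: #15, #1, #12 — 3 of 8 used, 5 left overall.
Against District East: #15 — 1 used; per-district cap 4 leaves 3.
Binding limit: min(5, 3) = 3.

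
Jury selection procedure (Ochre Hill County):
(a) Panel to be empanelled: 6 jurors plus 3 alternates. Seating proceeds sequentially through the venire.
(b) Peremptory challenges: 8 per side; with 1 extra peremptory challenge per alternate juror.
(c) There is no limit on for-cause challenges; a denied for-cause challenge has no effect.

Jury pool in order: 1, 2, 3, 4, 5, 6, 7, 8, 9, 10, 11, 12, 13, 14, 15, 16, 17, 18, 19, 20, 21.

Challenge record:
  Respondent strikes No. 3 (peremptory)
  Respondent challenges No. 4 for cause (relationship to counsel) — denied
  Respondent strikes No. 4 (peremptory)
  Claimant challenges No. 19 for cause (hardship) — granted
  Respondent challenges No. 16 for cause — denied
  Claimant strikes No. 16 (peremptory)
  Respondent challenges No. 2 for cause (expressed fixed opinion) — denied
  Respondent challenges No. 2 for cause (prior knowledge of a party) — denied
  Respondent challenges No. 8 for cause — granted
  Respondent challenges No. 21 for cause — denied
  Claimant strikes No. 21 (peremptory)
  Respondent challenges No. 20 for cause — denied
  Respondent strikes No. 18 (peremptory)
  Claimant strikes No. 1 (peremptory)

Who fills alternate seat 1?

Removed: #1, #3, #4, #8, #16, #18, #19, #21. (#2, #20 stay — for-cause denied.)
Seating in order: seats 1–6 → #2, #5, #6, #7, #9, #10; alternates → #11, #12, #13.
So alternate 1 is #11.

11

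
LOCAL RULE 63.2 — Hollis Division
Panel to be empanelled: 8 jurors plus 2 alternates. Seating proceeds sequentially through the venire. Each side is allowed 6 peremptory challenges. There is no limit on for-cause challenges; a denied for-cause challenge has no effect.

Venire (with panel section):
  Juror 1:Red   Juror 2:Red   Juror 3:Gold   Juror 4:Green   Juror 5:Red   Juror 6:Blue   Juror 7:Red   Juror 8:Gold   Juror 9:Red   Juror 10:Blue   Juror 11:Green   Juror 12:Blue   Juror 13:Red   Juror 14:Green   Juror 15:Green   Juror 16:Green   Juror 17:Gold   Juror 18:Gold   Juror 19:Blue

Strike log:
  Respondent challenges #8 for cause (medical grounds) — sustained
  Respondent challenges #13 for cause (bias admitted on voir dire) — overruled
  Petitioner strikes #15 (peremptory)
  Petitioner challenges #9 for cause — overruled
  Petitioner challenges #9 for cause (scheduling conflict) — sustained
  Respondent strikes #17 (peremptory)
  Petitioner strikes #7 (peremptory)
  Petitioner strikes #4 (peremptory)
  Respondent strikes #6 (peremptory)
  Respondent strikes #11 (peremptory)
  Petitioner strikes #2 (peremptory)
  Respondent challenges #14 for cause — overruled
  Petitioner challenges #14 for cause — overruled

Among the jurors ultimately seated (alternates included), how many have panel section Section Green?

Removed: #2, #4, #6, #7, #8, #9, #11, #15, #17.
Seated (10 incl. alternates): #1, #3, #5, #10, #12, #13, #14, #16, #18, #19.
Of those, in Section Green: #14, #16 → 2.

2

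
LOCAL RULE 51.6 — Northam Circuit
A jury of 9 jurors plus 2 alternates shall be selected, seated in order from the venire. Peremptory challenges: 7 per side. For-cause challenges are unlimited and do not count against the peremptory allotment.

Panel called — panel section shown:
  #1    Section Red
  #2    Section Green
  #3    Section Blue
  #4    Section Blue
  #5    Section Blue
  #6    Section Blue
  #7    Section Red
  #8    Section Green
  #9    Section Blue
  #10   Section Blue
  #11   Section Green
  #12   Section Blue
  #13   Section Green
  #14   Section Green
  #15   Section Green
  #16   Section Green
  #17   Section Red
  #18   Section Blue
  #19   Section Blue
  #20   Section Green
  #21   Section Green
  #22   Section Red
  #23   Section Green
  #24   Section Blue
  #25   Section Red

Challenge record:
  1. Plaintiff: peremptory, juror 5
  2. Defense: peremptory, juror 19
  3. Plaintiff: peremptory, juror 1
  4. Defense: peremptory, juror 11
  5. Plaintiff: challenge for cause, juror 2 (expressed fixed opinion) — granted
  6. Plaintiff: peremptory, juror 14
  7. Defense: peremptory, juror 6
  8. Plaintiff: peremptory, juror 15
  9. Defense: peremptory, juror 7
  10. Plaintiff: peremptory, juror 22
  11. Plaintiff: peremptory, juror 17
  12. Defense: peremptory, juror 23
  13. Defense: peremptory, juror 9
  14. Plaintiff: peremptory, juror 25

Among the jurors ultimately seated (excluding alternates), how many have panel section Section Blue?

5

Removed: #1, #2, #5, #6, #7, #9, #11, #14, #15, #17, #19, #22, #23, #25.
Seated jurors 1–9: #3, #4, #8, #10, #12, #13, #16, #18, #20 (alternates #21, #24 not counted).
Of those, in Section Blue: #3, #4, #10, #12, #18 → 5.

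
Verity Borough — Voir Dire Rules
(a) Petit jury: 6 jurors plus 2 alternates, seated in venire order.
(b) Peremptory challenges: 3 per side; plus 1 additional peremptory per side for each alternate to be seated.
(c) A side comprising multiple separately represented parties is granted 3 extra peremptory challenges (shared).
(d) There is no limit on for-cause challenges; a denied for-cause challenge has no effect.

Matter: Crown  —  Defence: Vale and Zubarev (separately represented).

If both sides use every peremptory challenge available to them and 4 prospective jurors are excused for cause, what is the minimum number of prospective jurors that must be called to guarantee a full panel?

Seats to fill: 6 + 2 alternates = 8.
Peremptories — Crown: 3 + 1×2 = 5; Defence: 3 + 1×2 + 3 = 8; total 13.
For-cause removals: 4.
Minimum venire: 8 + 13 + 4 = 25.

25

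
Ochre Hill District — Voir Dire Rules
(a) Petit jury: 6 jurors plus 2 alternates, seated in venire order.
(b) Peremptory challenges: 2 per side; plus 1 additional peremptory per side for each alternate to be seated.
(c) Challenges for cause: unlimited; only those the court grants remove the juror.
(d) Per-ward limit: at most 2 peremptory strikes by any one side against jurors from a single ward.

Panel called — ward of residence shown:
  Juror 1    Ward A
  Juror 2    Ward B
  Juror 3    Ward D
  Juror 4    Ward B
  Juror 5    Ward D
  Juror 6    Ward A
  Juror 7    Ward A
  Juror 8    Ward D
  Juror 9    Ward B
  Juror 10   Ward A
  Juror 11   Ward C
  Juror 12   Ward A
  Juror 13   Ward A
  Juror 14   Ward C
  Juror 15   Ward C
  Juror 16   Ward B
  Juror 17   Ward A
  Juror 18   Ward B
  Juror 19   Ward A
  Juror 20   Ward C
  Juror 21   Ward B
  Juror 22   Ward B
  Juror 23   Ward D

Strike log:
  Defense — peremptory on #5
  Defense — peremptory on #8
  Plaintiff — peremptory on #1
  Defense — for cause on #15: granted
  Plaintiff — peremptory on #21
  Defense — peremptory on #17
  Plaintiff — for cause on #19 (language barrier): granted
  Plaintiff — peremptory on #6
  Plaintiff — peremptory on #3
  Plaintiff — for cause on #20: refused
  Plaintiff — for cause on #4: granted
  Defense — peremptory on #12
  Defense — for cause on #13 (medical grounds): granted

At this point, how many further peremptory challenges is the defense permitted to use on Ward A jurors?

Defense peremptories so far: #5, #8, #17, #12 — 4 of 4 used, 0 left overall.
Against Ward A: #17, #12 — 2 used; per-ward cap 2 leaves 0.
Binding limit: min(0, 0) = 0.

0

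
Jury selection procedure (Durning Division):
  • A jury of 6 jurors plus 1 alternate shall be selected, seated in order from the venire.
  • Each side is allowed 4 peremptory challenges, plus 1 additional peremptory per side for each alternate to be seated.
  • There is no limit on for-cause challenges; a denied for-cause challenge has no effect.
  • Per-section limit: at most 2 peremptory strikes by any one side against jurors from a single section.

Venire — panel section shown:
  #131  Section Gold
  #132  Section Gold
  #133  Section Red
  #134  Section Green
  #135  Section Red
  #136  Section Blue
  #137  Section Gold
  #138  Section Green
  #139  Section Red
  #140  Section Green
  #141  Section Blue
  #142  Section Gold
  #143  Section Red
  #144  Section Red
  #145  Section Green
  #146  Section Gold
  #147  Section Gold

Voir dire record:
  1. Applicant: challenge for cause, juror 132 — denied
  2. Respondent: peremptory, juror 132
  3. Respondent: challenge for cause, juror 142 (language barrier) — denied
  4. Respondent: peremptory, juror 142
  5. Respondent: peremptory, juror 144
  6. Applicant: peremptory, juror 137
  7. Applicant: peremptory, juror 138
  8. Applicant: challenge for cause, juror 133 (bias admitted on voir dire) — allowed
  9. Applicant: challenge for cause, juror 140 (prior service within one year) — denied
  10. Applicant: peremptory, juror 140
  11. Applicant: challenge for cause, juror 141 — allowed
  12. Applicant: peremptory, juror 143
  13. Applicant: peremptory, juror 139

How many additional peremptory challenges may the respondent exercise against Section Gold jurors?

Respondent peremptories so far: #132, #142, #144 — 3 of 5 used, 2 left overall.
Against Section Gold: #132, #142 — 2 used; per-section cap 2 leaves 0.
Binding limit: min(2, 0) = 0.

0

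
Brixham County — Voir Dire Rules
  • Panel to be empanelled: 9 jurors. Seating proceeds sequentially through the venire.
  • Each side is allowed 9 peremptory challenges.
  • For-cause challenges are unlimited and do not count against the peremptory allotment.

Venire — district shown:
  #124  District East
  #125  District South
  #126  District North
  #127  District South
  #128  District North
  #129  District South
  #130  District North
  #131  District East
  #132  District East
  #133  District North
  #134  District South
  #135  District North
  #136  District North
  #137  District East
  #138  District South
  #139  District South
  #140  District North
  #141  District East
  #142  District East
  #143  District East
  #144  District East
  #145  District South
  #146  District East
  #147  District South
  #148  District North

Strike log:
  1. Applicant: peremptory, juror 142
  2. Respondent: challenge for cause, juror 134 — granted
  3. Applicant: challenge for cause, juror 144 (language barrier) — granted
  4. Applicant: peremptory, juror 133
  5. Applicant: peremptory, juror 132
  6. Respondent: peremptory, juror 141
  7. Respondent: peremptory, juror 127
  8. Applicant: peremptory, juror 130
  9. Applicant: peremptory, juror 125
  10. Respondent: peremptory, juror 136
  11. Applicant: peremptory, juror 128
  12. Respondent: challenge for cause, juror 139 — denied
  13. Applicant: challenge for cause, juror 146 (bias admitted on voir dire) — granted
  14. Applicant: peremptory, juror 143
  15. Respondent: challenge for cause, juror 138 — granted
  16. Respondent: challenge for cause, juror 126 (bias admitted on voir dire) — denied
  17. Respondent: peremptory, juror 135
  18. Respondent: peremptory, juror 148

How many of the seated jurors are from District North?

2

Removed: #125, #127, #128, #130, #132, #133, #134, #135, #136, #138, #141, #142, #143, #144, #146, #148.
Seated jurors 1–9: #124, #126, #129, #131, #137, #139, #140, #145, #147.
Of those, in District North: #126, #140 → 2.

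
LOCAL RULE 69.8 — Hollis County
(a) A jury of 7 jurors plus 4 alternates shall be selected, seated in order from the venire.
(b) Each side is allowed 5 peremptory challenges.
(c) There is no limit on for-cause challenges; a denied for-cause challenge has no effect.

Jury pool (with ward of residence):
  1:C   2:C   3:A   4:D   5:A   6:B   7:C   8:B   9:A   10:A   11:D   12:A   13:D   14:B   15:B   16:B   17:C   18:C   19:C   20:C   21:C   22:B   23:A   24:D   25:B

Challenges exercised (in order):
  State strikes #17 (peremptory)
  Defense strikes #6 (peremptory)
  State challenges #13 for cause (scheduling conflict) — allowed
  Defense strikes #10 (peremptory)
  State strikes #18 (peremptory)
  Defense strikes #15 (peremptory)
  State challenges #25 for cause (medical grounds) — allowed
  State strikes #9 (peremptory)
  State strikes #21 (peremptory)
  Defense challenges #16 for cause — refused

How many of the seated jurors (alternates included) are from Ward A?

3

Removed: #6, #9, #10, #13, #15, #17, #18, #21, #25.
Seated (11 incl. alternates): #1, #2, #3, #4, #5, #7, #8, #11, #12, #14, #16.
Of those, in Ward A: #3, #5, #12 → 3.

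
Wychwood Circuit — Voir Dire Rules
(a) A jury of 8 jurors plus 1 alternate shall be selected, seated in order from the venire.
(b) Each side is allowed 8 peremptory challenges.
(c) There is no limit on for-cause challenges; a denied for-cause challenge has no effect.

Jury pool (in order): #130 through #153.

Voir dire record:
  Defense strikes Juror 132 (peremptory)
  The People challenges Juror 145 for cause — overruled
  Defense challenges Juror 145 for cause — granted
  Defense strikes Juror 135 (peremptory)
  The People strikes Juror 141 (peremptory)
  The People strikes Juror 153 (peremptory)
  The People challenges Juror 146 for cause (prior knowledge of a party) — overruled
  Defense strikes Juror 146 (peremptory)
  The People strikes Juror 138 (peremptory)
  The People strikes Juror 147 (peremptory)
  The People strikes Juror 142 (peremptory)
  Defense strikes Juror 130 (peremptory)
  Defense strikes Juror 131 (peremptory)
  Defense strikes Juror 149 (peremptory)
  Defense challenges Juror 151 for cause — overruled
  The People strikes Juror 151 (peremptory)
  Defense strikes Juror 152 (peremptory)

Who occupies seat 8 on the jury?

144

Removed: #130, #131, #132, #135, #138, #141, #142, #145, #146, #147, #149, #151, #152, #153.
Seating in order: seats 1–8 → #133, #134, #136, #137, #139, #140, #143, #144; alternates → #148.
So seat 8 is #144.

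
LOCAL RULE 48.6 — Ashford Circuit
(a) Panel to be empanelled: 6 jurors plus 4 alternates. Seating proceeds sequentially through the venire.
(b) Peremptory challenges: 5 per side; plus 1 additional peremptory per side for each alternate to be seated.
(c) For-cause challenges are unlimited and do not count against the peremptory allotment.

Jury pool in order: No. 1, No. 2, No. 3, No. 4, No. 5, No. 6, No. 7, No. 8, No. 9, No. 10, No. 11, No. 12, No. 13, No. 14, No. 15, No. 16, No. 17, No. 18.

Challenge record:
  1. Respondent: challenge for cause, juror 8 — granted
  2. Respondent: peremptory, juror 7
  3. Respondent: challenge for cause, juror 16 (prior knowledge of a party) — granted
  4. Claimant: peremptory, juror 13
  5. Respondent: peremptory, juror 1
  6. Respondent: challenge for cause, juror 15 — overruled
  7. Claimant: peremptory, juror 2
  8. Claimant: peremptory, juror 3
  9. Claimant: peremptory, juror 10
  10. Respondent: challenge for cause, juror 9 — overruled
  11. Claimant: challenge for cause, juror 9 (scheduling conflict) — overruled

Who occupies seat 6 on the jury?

Removed: #1, #2, #3, #7, #8, #10, #13, #16. (#9, #15 stay — for-cause denied.)
Seating in order: seats 1–6 → #4, #5, #6, #9, #11, #12; alternates → #14, #15, #17, #18.
So seat 6 is #12.

12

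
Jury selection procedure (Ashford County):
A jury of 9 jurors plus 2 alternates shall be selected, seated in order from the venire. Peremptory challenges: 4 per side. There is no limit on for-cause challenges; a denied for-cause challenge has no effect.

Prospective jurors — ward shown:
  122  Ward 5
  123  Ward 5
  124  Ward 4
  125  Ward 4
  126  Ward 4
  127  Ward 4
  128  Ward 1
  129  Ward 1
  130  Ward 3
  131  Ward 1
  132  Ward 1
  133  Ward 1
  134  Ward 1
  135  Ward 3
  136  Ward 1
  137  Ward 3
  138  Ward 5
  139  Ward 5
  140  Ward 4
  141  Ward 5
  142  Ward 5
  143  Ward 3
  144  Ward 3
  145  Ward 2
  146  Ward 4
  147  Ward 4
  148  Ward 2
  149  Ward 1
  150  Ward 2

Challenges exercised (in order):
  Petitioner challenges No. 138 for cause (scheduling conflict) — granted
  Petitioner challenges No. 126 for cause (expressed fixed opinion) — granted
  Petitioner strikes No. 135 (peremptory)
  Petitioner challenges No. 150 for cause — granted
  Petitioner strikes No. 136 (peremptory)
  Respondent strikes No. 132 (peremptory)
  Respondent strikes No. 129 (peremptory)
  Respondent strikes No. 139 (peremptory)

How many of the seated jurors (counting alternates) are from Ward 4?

Removed: #126, #129, #132, #135, #136, #138, #139, #150.
Seated (11 incl. alternates): #122, #123, #124, #125, #127, #128, #130, #131, #133, #134, #137.
Of those, in Ward 4: #124, #125, #127 → 3.

3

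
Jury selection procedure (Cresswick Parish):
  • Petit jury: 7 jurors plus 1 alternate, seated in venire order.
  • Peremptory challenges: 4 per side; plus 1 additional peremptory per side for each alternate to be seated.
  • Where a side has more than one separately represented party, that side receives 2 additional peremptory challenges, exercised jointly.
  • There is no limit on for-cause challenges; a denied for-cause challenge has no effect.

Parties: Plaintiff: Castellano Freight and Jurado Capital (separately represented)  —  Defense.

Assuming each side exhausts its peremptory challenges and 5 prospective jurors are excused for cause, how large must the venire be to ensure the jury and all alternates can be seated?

25

Seats to fill: 7 + 1 alternates = 8.
Peremptories — Plaintiff: 4 + 1×1 + 2 = 7; Defense: 4 + 1×1 = 5; total 12.
For-cause removals: 5.
Minimum venire: 8 + 12 + 5 = 25.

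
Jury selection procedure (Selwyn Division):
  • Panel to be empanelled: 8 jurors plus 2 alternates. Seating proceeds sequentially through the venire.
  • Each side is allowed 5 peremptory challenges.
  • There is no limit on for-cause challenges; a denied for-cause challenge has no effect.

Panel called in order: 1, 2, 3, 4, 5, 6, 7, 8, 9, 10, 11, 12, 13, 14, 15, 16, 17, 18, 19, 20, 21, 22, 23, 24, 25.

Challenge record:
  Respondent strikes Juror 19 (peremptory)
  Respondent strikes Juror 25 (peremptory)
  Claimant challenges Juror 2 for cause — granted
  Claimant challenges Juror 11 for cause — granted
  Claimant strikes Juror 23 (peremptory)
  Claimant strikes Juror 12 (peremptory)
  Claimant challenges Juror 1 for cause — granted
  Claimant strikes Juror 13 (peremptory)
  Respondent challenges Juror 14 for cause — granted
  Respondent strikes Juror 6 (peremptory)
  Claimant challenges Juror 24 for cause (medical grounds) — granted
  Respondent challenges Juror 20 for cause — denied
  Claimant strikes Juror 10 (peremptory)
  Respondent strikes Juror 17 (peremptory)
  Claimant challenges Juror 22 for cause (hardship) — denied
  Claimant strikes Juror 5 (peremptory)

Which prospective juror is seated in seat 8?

18

Removed: #1, #2, #5, #6, #10, #11, #12, #13, #14, #17, #19, #23, #24, #25. (#20, #22 stay — for-cause denied.)
Seating in order: seats 1–8 → #3, #4, #7, #8, #9, #15, #16, #18; alternates → #20, #21.
So seat 8 is #18.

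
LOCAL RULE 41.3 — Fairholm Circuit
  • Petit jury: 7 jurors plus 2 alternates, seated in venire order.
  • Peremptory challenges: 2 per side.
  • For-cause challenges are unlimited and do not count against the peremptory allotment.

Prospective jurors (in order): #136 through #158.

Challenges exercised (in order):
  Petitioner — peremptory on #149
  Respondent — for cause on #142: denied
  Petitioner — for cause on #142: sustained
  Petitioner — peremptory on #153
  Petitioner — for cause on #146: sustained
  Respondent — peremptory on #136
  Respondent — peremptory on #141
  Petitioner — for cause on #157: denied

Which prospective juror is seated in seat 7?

145

Removed: #136, #141, #142, #146, #149, #153. (#157 stays — for-cause denied.)
Seating in order: seats 1–7 → #137, #138, #139, #140, #143, #144, #145; alternates → #147, #148.
So seat 7 is #145.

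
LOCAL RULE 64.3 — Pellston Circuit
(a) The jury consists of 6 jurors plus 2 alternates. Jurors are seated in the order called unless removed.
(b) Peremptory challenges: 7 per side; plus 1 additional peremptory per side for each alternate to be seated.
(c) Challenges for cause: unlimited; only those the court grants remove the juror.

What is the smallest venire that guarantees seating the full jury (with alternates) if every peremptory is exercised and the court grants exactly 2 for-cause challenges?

Seats to fill: 6 + 2 alternates = 8.
Peremptories: 7 + 1×2 = 9 per side × 2 sides = 18.
For-cause removals: 2.
Minimum venire: 8 + 18 + 2 = 28.

28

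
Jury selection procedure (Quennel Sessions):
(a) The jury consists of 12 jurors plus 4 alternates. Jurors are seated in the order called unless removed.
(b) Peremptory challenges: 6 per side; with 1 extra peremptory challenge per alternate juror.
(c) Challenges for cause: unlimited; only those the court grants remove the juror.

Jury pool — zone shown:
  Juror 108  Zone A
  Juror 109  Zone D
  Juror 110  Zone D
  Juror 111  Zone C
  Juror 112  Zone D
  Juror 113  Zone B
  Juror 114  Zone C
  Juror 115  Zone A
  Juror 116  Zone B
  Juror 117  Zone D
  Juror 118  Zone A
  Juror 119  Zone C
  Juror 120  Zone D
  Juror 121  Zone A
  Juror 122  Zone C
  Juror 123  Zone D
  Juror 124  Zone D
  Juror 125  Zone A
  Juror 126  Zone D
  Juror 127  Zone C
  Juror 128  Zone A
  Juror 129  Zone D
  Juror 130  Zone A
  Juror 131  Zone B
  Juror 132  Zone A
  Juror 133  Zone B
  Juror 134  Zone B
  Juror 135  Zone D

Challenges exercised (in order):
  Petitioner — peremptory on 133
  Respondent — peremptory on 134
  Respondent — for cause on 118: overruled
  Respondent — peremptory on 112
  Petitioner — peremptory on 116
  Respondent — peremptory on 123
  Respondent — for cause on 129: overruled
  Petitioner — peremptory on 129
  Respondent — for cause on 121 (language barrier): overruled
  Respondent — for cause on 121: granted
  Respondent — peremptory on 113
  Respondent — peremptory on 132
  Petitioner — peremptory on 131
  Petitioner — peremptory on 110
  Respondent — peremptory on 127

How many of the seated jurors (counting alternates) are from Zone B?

Removed: #110, #112, #113, #116, #121, #123, #127, #129, #131, #132, #133, #134.
Seated (16 incl. alternates): #108, #109, #111, #114, #115, #117, #118, #119, #120, #122, #124, #125, #126, #128, #130, #135.
None of those are in Zone B → 0.

0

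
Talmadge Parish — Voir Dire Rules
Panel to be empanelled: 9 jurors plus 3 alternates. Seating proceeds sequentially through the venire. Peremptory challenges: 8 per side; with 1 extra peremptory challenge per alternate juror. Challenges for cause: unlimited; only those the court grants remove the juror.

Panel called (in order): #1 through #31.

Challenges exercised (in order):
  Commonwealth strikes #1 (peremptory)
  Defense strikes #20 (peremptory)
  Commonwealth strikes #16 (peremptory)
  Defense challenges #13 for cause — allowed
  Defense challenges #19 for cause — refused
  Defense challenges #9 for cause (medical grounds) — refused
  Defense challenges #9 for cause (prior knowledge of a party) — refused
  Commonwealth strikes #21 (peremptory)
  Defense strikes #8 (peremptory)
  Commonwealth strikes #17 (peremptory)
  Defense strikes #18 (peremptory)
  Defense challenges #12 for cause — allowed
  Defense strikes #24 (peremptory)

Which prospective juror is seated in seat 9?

11

Removed: #1, #8, #12, #13, #16, #17, #18, #20, #21, #24. (#9, #19 stay — for-cause denied.)
Filling seats in venire order through position 9: #2, #3, #4, #5, #6, #7, #9, #10, #11.
So seat 9 is #11.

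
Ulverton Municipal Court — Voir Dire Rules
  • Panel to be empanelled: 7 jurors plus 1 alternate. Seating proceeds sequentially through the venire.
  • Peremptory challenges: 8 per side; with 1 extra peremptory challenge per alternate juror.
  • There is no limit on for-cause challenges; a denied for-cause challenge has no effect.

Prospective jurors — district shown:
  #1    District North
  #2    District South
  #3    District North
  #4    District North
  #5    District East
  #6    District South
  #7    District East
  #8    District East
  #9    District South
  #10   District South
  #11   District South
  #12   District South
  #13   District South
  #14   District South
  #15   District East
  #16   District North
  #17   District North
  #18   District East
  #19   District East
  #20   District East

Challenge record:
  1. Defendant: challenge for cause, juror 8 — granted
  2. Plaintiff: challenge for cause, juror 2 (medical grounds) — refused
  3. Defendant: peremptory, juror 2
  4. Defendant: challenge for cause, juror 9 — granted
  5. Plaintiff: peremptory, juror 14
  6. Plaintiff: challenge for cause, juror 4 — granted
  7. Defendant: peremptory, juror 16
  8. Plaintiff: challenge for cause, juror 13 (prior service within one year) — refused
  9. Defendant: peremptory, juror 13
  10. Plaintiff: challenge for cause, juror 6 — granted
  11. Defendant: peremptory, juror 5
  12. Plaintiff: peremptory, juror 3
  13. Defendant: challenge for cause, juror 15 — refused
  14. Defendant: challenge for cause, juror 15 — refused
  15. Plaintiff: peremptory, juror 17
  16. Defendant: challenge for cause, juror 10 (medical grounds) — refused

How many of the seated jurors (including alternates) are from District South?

Removed: #2, #3, #4, #5, #6, #8, #9, #13, #14, #16, #17.
Seated (8 incl. alternates): #1, #7, #10, #11, #12, #15, #18, #19.
Of those, in District South: #10, #11, #12 → 3.

3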